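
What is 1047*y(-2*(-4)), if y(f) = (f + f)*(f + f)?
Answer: 268032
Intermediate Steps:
y(f) = 4*f² (y(f) = (2*f)*(2*f) = 4*f²)
1047*y(-2*(-4)) = 1047*(4*(-2*(-4))²) = 1047*(4*8²) = 1047*(4*64) = 1047*256 = 268032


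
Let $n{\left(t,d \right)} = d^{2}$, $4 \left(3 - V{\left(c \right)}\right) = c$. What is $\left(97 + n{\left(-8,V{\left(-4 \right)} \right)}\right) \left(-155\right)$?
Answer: $-17515$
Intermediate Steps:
$V{\left(c \right)} = 3 - \frac{c}{4}$
$\left(97 + n{\left(-8,V{\left(-4 \right)} \right)}\right) \left(-155\right) = \left(97 + \left(3 - -1\right)^{2}\right) \left(-155\right) = \left(97 + \left(3 + 1\right)^{2}\right) \left(-155\right) = \left(97 + 4^{2}\right) \left(-155\right) = \left(97 + 16\right) \left(-155\right) = 113 \left(-155\right) = -17515$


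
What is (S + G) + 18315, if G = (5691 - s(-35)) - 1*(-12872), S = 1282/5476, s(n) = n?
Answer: 101068435/2738 ≈ 36913.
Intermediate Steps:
S = 641/2738 (S = 1282*(1/5476) = 641/2738 ≈ 0.23411)
G = 18598 (G = (5691 - 1*(-35)) - 1*(-12872) = (5691 + 35) + 12872 = 5726 + 12872 = 18598)
(S + G) + 18315 = (641/2738 + 18598) + 18315 = 50921965/2738 + 18315 = 101068435/2738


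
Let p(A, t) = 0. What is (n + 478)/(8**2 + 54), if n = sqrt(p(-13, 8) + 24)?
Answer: 239/59 + sqrt(6)/59 ≈ 4.0924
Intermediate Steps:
n = 2*sqrt(6) (n = sqrt(0 + 24) = sqrt(24) = 2*sqrt(6) ≈ 4.8990)
(n + 478)/(8**2 + 54) = (2*sqrt(6) + 478)/(8**2 + 54) = (478 + 2*sqrt(6))/(64 + 54) = (478 + 2*sqrt(6))/118 = (478 + 2*sqrt(6))*(1/118) = 239/59 + sqrt(6)/59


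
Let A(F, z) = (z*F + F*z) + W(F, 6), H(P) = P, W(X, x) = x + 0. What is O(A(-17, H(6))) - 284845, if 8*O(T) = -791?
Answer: -2279551/8 ≈ -2.8494e+5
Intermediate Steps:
W(X, x) = x
A(F, z) = 6 + 2*F*z (A(F, z) = (z*F + F*z) + 6 = (F*z + F*z) + 6 = 2*F*z + 6 = 6 + 2*F*z)
O(T) = -791/8 (O(T) = (⅛)*(-791) = -791/8)
O(A(-17, H(6))) - 284845 = -791/8 - 284845 = -2279551/8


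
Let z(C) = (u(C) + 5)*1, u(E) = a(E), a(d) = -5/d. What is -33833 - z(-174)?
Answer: -5887817/174 ≈ -33838.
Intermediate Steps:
u(E) = -5/E
z(C) = 5 - 5/C (z(C) = (-5/C + 5)*1 = (5 - 5/C)*1 = 5 - 5/C)
-33833 - z(-174) = -33833 - (5 - 5/(-174)) = -33833 - (5 - 5*(-1/174)) = -33833 - (5 + 5/174) = -33833 - 1*875/174 = -33833 - 875/174 = -5887817/174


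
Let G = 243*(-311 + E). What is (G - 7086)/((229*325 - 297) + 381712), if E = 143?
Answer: -4791/45584 ≈ -0.10510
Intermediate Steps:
G = -40824 (G = 243*(-311 + 143) = 243*(-168) = -40824)
(G - 7086)/((229*325 - 297) + 381712) = (-40824 - 7086)/((229*325 - 297) + 381712) = -47910/((74425 - 297) + 381712) = -47910/(74128 + 381712) = -47910/455840 = -47910*1/455840 = -4791/45584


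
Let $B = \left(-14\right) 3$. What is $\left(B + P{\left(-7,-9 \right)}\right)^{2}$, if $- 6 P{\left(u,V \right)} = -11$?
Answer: $\frac{58081}{36} \approx 1613.4$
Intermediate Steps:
$P{\left(u,V \right)} = \frac{11}{6}$ ($P{\left(u,V \right)} = \left(- \frac{1}{6}\right) \left(-11\right) = \frac{11}{6}$)
$B = -42$
$\left(B + P{\left(-7,-9 \right)}\right)^{2} = \left(-42 + \frac{11}{6}\right)^{2} = \left(- \frac{241}{6}\right)^{2} = \frac{58081}{36}$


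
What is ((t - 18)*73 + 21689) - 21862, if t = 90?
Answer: 5083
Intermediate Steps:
((t - 18)*73 + 21689) - 21862 = ((90 - 18)*73 + 21689) - 21862 = (72*73 + 21689) - 21862 = (5256 + 21689) - 21862 = 26945 - 21862 = 5083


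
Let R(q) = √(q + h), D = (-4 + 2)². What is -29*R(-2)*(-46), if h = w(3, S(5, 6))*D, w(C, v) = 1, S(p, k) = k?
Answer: 1334*√2 ≈ 1886.6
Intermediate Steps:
D = 4 (D = (-2)² = 4)
h = 4 (h = 1*4 = 4)
R(q) = √(4 + q) (R(q) = √(q + 4) = √(4 + q))
-29*R(-2)*(-46) = -29*√(4 - 2)*(-46) = -29*√2*(-46) = 1334*√2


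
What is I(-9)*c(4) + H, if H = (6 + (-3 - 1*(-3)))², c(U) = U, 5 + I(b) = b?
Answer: -20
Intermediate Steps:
I(b) = -5 + b
H = 36 (H = (6 + (-3 + 3))² = (6 + 0)² = 6² = 36)
I(-9)*c(4) + H = (-5 - 9)*4 + 36 = -14*4 + 36 = -56 + 36 = -20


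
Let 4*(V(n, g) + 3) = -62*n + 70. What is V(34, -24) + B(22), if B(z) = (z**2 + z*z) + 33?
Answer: 977/2 ≈ 488.50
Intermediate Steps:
V(n, g) = 29/2 - 31*n/2 (V(n, g) = -3 + (-62*n + 70)/4 = -3 + (70 - 62*n)/4 = -3 + (35/2 - 31*n/2) = 29/2 - 31*n/2)
B(z) = 33 + 2*z**2 (B(z) = (z**2 + z**2) + 33 = 2*z**2 + 33 = 33 + 2*z**2)
V(34, -24) + B(22) = (29/2 - 31/2*34) + (33 + 2*22**2) = (29/2 - 527) + (33 + 2*484) = -1025/2 + (33 + 968) = -1025/2 + 1001 = 977/2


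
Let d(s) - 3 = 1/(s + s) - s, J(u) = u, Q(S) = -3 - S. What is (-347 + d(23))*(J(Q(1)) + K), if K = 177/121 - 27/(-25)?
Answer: 37205724/69575 ≈ 534.76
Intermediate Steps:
d(s) = 3 + 1/(2*s) - s (d(s) = 3 + (1/(s + s) - s) = 3 + (1/(2*s) - s) = 3 + 1/(2*s) - s)
K = 7692/3025 (K = 177*(1/121) - 27*(-1/25) = 177/121 + 27/25 = 7692/3025 ≈ 2.5428)
(-347 + d(23))*(J(Q(1)) + K) = (-347 + (3 + (1/2)/23 - 1*23))*((-3 - 1*1) + 7692/3025) = (-347 + (3 + (1/2)*(1/23) - 23))*((-3 - 1) + 7692/3025) = (-347 + (3 + 1/46 - 23))*(-4 + 7692/3025) = (-347 - 919/46)*(-4408/3025) = -16881/46*(-4408/3025) = 37205724/69575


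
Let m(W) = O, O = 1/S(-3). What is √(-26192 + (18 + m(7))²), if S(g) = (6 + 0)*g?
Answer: I*√8381879/18 ≈ 160.84*I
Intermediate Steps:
S(g) = 6*g
O = -1/18 (O = 1/(6*(-3)) = 1/(-18) = -1/18 ≈ -0.055556)
m(W) = -1/18
√(-26192 + (18 + m(7))²) = √(-26192 + (18 - 1/18)²) = √(-26192 + (323/18)²) = √(-26192 + 104329/324) = √(-8381879/324) = I*√8381879/18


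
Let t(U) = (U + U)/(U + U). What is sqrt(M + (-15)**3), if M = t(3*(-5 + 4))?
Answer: I*sqrt(3374) ≈ 58.086*I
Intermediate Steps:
t(U) = 1 (t(U) = (2*U)/((2*U)) = (2*U)*(1/(2*U)) = 1)
M = 1
sqrt(M + (-15)**3) = sqrt(1 + (-15)**3) = sqrt(1 - 3375) = sqrt(-3374) = I*sqrt(3374)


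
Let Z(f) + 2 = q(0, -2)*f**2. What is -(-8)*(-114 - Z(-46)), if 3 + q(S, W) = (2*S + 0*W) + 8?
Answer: -85536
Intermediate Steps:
q(S, W) = 5 + 2*S (q(S, W) = -3 + ((2*S + 0*W) + 8) = -3 + ((2*S + 0) + 8) = -3 + (2*S + 8) = -3 + (8 + 2*S) = 5 + 2*S)
Z(f) = -2 + 5*f**2 (Z(f) = -2 + (5 + 2*0)*f**2 = -2 + (5 + 0)*f**2 = -2 + 5*f**2)
-(-8)*(-114 - Z(-46)) = -(-8)*(-114 - (-2 + 5*(-46)**2)) = -(-8)*(-114 - (-2 + 5*2116)) = -(-8)*(-114 - (-2 + 10580)) = -(-8)*(-114 - 1*10578) = -(-8)*(-114 - 10578) = -(-8)*(-10692) = -1*85536 = -85536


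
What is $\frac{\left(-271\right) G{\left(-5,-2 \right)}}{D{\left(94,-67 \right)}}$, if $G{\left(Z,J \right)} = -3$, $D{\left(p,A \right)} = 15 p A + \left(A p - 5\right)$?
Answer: $- \frac{271}{33591} \approx -0.0080676$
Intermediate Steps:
$D{\left(p,A \right)} = -5 + 16 A p$ ($D{\left(p,A \right)} = 15 A p + \left(-5 + A p\right) = -5 + 16 A p$)
$\frac{\left(-271\right) G{\left(-5,-2 \right)}}{D{\left(94,-67 \right)}} = \frac{\left(-271\right) \left(-3\right)}{-5 + 16 \left(-67\right) 94} = \frac{813}{-5 - 100768} = \frac{813}{-100773} = 813 \left(- \frac{1}{100773}\right) = - \frac{271}{33591}$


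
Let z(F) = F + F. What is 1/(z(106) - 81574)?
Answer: -1/81362 ≈ -1.2291e-5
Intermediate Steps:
z(F) = 2*F
1/(z(106) - 81574) = 1/(2*106 - 81574) = 1/(212 - 81574) = 1/(-81362) = -1/81362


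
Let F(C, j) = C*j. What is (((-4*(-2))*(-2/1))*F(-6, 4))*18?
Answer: 6912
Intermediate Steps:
(((-4*(-2))*(-2/1))*F(-6, 4))*18 = (((-4*(-2))*(-2/1))*(-6*4))*18 = ((8*(-2*1))*(-24))*18 = ((8*(-2))*(-24))*18 = -16*(-24)*18 = 384*18 = 6912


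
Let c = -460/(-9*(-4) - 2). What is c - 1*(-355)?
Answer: 5805/17 ≈ 341.47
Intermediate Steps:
c = -230/17 (c = -460/(36 - 2) = -460/34 = -460*1/34 = -230/17 ≈ -13.529)
c - 1*(-355) = -230/17 - 1*(-355) = -230/17 + 355 = 5805/17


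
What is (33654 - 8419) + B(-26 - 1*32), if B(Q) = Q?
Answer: 25177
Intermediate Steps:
(33654 - 8419) + B(-26 - 1*32) = (33654 - 8419) + (-26 - 1*32) = 25235 + (-26 - 32) = 25235 - 58 = 25177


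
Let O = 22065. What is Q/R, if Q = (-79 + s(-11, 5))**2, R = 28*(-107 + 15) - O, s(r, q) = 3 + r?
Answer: -7569/24641 ≈ -0.30717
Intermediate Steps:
R = -24641 (R = 28*(-107 + 15) - 1*22065 = 28*(-92) - 22065 = -2576 - 22065 = -24641)
Q = 7569 (Q = (-79 + (3 - 11))**2 = (-79 - 8)**2 = (-87)**2 = 7569)
Q/R = 7569/(-24641) = 7569*(-1/24641) = -7569/24641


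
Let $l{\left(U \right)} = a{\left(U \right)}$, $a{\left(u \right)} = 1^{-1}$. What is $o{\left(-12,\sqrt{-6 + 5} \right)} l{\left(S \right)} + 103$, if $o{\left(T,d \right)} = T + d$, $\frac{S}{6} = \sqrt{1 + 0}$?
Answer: $91 + i \approx 91.0 + 1.0 i$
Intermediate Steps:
$S = 6$ ($S = 6 \sqrt{1 + 0} = 6 \sqrt{1} = 6 \cdot 1 = 6$)
$a{\left(u \right)} = 1$
$l{\left(U \right)} = 1$
$o{\left(-12,\sqrt{-6 + 5} \right)} l{\left(S \right)} + 103 = \left(-12 + \sqrt{-6 + 5}\right) 1 + 103 = \left(-12 + \sqrt{-1}\right) 1 + 103 = \left(-12 + i\right) 1 + 103 = \left(-12 + i\right) + 103 = 91 + i$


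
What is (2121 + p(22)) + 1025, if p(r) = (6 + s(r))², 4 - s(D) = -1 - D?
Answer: 4235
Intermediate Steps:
s(D) = 5 + D (s(D) = 4 - (-1 - D) = 4 + (1 + D) = 5 + D)
p(r) = (11 + r)² (p(r) = (6 + (5 + r))² = (11 + r)²)
(2121 + p(22)) + 1025 = (2121 + (11 + 22)²) + 1025 = (2121 + 33²) + 1025 = (2121 + 1089) + 1025 = 3210 + 1025 = 4235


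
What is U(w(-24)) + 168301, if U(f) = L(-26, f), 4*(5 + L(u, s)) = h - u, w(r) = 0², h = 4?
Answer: 336607/2 ≈ 1.6830e+5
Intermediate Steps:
w(r) = 0
L(u, s) = -4 - u/4 (L(u, s) = -5 + (4 - u)/4 = -5 + (1 - u/4) = -4 - u/4)
U(f) = 5/2 (U(f) = -4 - ¼*(-26) = -4 + 13/2 = 5/2)
U(w(-24)) + 168301 = 5/2 + 168301 = 336607/2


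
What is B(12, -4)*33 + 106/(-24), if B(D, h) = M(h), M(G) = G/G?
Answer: 343/12 ≈ 28.583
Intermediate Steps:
M(G) = 1
B(D, h) = 1
B(12, -4)*33 + 106/(-24) = 1*33 + 106/(-24) = 33 + 106*(-1/24) = 33 - 53/12 = 343/12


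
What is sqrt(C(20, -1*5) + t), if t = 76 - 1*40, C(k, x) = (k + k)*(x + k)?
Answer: 2*sqrt(159) ≈ 25.219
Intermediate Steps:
C(k, x) = 2*k*(k + x) (C(k, x) = (2*k)*(k + x) = 2*k*(k + x))
t = 36 (t = 76 - 40 = 36)
sqrt(C(20, -1*5) + t) = sqrt(2*20*(20 - 1*5) + 36) = sqrt(2*20*(20 - 5) + 36) = sqrt(2*20*15 + 36) = sqrt(600 + 36) = sqrt(636) = 2*sqrt(159)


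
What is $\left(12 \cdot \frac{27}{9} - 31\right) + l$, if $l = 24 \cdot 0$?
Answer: $5$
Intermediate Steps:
$l = 0$
$\left(12 \cdot \frac{27}{9} - 31\right) + l = \left(12 \cdot \frac{27}{9} - 31\right) + 0 = \left(12 \cdot 27 \cdot \frac{1}{9} - 31\right) + 0 = \left(12 \cdot 3 - 31\right) + 0 = \left(36 - 31\right) + 0 = 5 + 0 = 5$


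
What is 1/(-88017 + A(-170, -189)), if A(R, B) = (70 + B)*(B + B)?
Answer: -1/43035 ≈ -2.3237e-5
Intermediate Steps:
A(R, B) = 2*B*(70 + B) (A(R, B) = (70 + B)*(2*B) = 2*B*(70 + B))
1/(-88017 + A(-170, -189)) = 1/(-88017 + 2*(-189)*(70 - 189)) = 1/(-88017 + 2*(-189)*(-119)) = 1/(-88017 + 44982) = 1/(-43035) = -1/43035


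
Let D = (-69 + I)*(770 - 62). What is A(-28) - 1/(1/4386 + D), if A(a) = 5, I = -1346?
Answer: 21969916981/4393982519 ≈ 5.0000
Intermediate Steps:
D = -1001820 (D = (-69 - 1346)*(770 - 62) = -1415*708 = -1001820)
A(-28) - 1/(1/4386 + D) = 5 - 1/(1/4386 - 1001820) = 5 - 1/(-4393982519/4386) = 5 - 1*(-4386/4393982519) = 5 + 4386/4393982519 = 21969916981/4393982519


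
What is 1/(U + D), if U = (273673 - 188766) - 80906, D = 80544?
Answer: 1/84545 ≈ 1.1828e-5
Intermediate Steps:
U = 4001 (U = 84907 - 80906 = 4001)
1/(U + D) = 1/(4001 + 80544) = 1/84545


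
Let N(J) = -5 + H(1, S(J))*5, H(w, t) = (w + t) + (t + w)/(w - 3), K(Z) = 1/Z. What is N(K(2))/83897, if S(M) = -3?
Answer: -10/83897 ≈ -0.00011919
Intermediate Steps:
H(w, t) = t + w + (t + w)/(-3 + w) (H(w, t) = (t + w) + (t + w)/(-3 + w) = t + w + (t + w)/(-3 + w))
N(J) = -10 (N(J) = -5 + ((1**2 - 2*(-3) - 2*1 - 3*1)/(-3 + 1))*5 = -5 + ((1 + 6 - 2 - 3)/(-2))*5 = -5 - 1/2*2*5 = -5 - 1*5 = -5 - 5 = -10)
N(K(2))/83897 = -10/83897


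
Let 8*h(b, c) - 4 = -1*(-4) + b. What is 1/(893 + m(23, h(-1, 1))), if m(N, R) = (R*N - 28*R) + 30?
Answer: 8/7349 ≈ 0.0010886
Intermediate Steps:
h(b, c) = 1 + b/8 (h(b, c) = ½ + (-1*(-4) + b)/8 = ½ + (4 + b)/8 = ½ + (½ + b/8) = 1 + b/8)
m(N, R) = 30 - 28*R + N*R (m(N, R) = (N*R - 28*R) + 30 = (-28*R + N*R) + 30 = 30 - 28*R + N*R)
1/(893 + m(23, h(-1, 1))) = 1/(893 + (30 - 28*(1 + (⅛)*(-1)) + 23*(1 + (⅛)*(-1)))) = 1/(893 + (30 - 28*(1 - ⅛) + 23*(1 - ⅛))) = 1/(893 + (30 - 28*7/8 + 23*(7/8))) = 1/(893 + (30 - 49/2 + 161/8)) = 1/(893 + 205/8) = 1/(7349/8) = 8/7349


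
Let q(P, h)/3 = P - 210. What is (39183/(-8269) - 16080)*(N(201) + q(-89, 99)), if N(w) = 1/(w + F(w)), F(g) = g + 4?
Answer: 48437785743243/3357214 ≈ 1.4428e+7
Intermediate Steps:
q(P, h) = -630 + 3*P (q(P, h) = 3*(P - 210) = 3*(-210 + P) = -630 + 3*P)
F(g) = 4 + g
N(w) = 1/(4 + 2*w) (N(w) = 1/(w + (4 + w)) = 1/(4 + 2*w))
(39183/(-8269) - 16080)*(N(201) + q(-89, 99)) = (39183/(-8269) - 16080)*(1/(2*(2 + 201)) + (-630 + 3*(-89))) = (39183*(-1/8269) - 16080)*((½)/203 + (-630 - 267)) = (-39183/8269 - 16080)*((½)*(1/203) - 897) = -133004703*(1/406 - 897)/8269 = -133004703/8269*(-364181/406) = 48437785743243/3357214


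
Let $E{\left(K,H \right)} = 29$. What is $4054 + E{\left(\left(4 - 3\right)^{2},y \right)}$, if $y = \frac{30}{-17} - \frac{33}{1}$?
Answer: $4083$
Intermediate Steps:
$y = - \frac{591}{17}$ ($y = 30 \left(- \frac{1}{17}\right) - 33 = - \frac{30}{17} - 33 = - \frac{591}{17} \approx -34.765$)
$4054 + E{\left(\left(4 - 3\right)^{2},y \right)} = 4054 + 29 = 4083$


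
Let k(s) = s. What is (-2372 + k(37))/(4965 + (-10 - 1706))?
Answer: -2335/3249 ≈ -0.71868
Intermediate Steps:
(-2372 + k(37))/(4965 + (-10 - 1706)) = (-2372 + 37)/(4965 + (-10 - 1706)) = -2335/(4965 - 1716) = -2335/3249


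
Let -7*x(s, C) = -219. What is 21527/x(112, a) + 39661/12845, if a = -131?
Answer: 1944285964/2813055 ≈ 691.17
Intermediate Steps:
x(s, C) = 219/7 (x(s, C) = -⅐*(-219) = 219/7)
21527/x(112, a) + 39661/12845 = 21527/(219/7) + 39661/12845 = 21527*(7/219) + 39661*(1/12845) = 150689/219 + 39661/12845 = 1944285964/2813055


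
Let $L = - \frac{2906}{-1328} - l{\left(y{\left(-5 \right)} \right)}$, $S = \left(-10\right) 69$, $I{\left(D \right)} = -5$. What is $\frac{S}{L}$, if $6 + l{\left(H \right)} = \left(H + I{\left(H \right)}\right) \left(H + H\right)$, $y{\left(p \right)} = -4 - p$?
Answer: $- \frac{152720}{3583} \approx -42.623$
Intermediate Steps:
$l{\left(H \right)} = -6 + 2 H \left(-5 + H\right)$ ($l{\left(H \right)} = -6 + \left(H - 5\right) \left(H + H\right) = -6 + \left(-5 + H\right) 2 H = -6 + 2 H \left(-5 + H\right)$)
$S = -690$
$L = \frac{10749}{664}$ ($L = - \frac{2906}{-1328} - \left(-6 - 10 \left(-4 - -5\right) + 2 \left(-4 - -5\right)^{2}\right) = \left(-2906\right) \left(- \frac{1}{1328}\right) - \left(-6 - 10 \left(-4 + 5\right) + 2 \left(-4 + 5\right)^{2}\right) = \frac{1453}{664} - \left(-6 - 10 + 2 \cdot 1^{2}\right) = \frac{1453}{664} - \left(-6 - 10 + 2 \cdot 1\right) = \frac{1453}{664} - \left(-6 - 10 + 2\right) = \frac{1453}{664} - -14 = \frac{1453}{664} + 14 = \frac{10749}{664} \approx 16.188$)
$\frac{S}{L} = - \frac{690}{\frac{10749}{664}} = \left(-690\right) \frac{664}{10749} = - \frac{152720}{3583}$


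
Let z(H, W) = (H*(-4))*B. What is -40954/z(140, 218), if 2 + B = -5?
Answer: -20477/1960 ≈ -10.447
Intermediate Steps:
B = -7 (B = -2 - 5 = -7)
z(H, W) = 28*H (z(H, W) = (H*(-4))*(-7) = -4*H*(-7) = 28*H)
-40954/z(140, 218) = -40954/(28*140) = -40954/3920 = -40954*1/3920 = -20477/1960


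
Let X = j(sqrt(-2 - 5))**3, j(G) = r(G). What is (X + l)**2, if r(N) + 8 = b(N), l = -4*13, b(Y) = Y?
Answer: -82759 - 146520*I*sqrt(7) ≈ -82759.0 - 3.8766e+5*I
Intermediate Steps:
l = -52
r(N) = -8 + N
j(G) = -8 + G
X = (-8 + I*sqrt(7))**3 (X = (-8 + sqrt(-2 - 5))**3 = (-8 + sqrt(-7))**3 = (-8 + I*sqrt(7))**3 ≈ -344.0 + 489.46*I)
(X + l)**2 = ((-344 + 185*I*sqrt(7)) - 52)**2 = (-396 + 185*I*sqrt(7))**2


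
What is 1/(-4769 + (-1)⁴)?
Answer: -1/4768 ≈ -0.00020973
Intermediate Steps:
1/(-4769 + (-1)⁴) = 1/(-4769 + 1) = 1/(-4768) = -1/4768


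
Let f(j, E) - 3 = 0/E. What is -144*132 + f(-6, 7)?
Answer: -19005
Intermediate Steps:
f(j, E) = 3 (f(j, E) = 3 + 0/E = 3 + 0 = 3)
-144*132 + f(-6, 7) = -144*132 + 3 = -19008 + 3 = -19005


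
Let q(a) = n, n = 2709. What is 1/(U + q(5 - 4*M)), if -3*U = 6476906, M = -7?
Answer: -3/6468779 ≈ -4.6377e-7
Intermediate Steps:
U = -6476906/3 (U = -⅓*6476906 = -6476906/3 ≈ -2.1590e+6)
q(a) = 2709
1/(U + q(5 - 4*M)) = 1/(-6476906/3 + 2709) = 1/(-6468779/3) = -3/6468779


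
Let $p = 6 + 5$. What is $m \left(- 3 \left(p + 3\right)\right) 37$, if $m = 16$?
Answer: $-24864$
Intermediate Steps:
$p = 11$
$m \left(- 3 \left(p + 3\right)\right) 37 = 16 \left(- 3 \left(11 + 3\right)\right) 37 = 16 \left(\left(-3\right) 14\right) 37 = 16 \left(-42\right) 37 = \left(-672\right) 37 = -24864$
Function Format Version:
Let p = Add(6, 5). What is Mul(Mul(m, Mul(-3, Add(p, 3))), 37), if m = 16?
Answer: -24864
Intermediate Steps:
p = 11
Mul(Mul(m, Mul(-3, Add(p, 3))), 37) = Mul(Mul(16, Mul(-3, Add(11, 3))), 37) = Mul(Mul(16, Mul(-3, 14)), 37) = Mul(Mul(16, -42), 37) = Mul(-672, 37) = -24864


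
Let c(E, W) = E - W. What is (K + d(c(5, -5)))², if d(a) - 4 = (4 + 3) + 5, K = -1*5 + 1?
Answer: 144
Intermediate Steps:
K = -4 (K = -5 + 1 = -4)
d(a) = 16 (d(a) = 4 + ((4 + 3) + 5) = 4 + (7 + 5) = 4 + 12 = 16)
(K + d(c(5, -5)))² = (-4 + 16)² = 12² = 144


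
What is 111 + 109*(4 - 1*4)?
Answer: 111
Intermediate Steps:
111 + 109*(4 - 1*4) = 111 + 109*(4 - 4) = 111 + 109*0 = 111 + 0 = 111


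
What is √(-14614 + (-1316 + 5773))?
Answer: I*√10157 ≈ 100.78*I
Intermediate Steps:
√(-14614 + (-1316 + 5773)) = √(-14614 + 4457) = √(-10157) = I*√10157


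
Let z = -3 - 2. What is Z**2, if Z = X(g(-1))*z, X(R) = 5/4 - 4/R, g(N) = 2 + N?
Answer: 3025/16 ≈ 189.06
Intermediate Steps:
z = -5
X(R) = 5/4 - 4/R (X(R) = 5*(1/4) - 4/R = 5/4 - 4/R)
Z = 55/4 (Z = (5/4 - 4/(2 - 1))*(-5) = (5/4 - 4/1)*(-5) = (5/4 - 4*1)*(-5) = (5/4 - 4)*(-5) = -11/4*(-5) = 55/4 ≈ 13.750)
Z**2 = (55/4)**2 = 3025/16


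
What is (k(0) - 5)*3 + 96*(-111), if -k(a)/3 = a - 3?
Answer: -10644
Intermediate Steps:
k(a) = 9 - 3*a (k(a) = -3*(a - 3) = -3*(-3 + a) = 9 - 3*a)
(k(0) - 5)*3 + 96*(-111) = ((9 - 3*0) - 5)*3 + 96*(-111) = ((9 + 0) - 5)*3 - 10656 = (9 - 5)*3 - 10656 = 4*3 - 10656 = 12 - 10656 = -10644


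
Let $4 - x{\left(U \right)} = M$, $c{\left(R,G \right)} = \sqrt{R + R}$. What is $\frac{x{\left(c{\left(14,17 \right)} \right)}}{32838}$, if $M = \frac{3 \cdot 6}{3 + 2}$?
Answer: $\frac{1}{82095} \approx 1.2181 \cdot 10^{-5}$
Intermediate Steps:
$c{\left(R,G \right)} = \sqrt{2} \sqrt{R}$ ($c{\left(R,G \right)} = \sqrt{2 R} = \sqrt{2} \sqrt{R}$)
$M = \frac{18}{5} \approx 3.6$
$x{\left(U \right)} = \frac{2}{5}$ ($x{\left(U \right)} = 4 - \frac{18}{5} = \frac{2}{5}$)
$\frac{x{\left(c{\left(14,17 \right)} \right)}}{32838} = \frac{2}{5 \cdot 32838} = \frac{2}{5} \cdot \frac{1}{32838} = \frac{1}{82095}$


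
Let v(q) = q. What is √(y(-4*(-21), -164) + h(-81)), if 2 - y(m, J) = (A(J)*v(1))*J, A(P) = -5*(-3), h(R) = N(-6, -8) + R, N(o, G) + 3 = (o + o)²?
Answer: √2522 ≈ 50.220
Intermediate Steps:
N(o, G) = -3 + 4*o² (N(o, G) = -3 + (o + o)² = -3 + (2*o)² = -3 + 4*o²)
h(R) = 141 + R (h(R) = (-3 + 4*(-6)²) + R = (-3 + 4*36) + R = (-3 + 144) + R = 141 + R)
A(P) = 15
y(m, J) = 2 - 15*J (y(m, J) = 2 - 15*1*J = 2 - 15*J)
√(y(-4*(-21), -164) + h(-81)) = √((2 - 15*(-164)) + (141 - 81)) = √((2 + 2460) + 60) = √(2462 + 60) = √2522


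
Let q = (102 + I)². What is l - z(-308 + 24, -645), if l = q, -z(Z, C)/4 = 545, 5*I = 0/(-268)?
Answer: 12584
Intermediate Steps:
I = 0 (I = (0/(-268))/5 = (0*(-1/268))/5 = (⅕)*0 = 0)
z(Z, C) = -2180 (z(Z, C) = -4*545 = -2180)
q = 10404 (q = (102 + 0)² = 102² = 10404)
l = 10404
l - z(-308 + 24, -645) = 10404 - 1*(-2180) = 10404 + 2180 = 12584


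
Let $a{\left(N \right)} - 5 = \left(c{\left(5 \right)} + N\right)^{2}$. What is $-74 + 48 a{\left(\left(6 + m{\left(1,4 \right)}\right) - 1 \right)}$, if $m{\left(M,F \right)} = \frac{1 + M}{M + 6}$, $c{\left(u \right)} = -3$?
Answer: $\frac{20422}{49} \approx 416.78$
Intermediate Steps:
$m{\left(M,F \right)} = \frac{1 + M}{6 + M}$
$a{\left(N \right)} = 5 + \left(-3 + N\right)^{2}$
$-74 + 48 a{\left(\left(6 + m{\left(1,4 \right)}\right) - 1 \right)} = -74 + 48 \left(5 + \left(-3 + \left(\left(6 + \frac{1 + 1}{6 + 1}\right) - 1\right)\right)^{2}\right) = -74 + 48 \left(5 + \left(-3 + \left(\left(6 + \frac{1}{7} \cdot 2\right) - 1\right)\right)^{2}\right) = -74 + 48 \left(5 + \left(-3 + \left(\left(6 + \frac{2}{7}\right) - 1\right)\right)^{2}\right) = -74 + 48 \left(5 + \left(-3 + \left(\frac{44}{7} - 1\right)\right)^{2}\right) = -74 + 48 \left(5 + \left(-3 + \frac{37}{7}\right)^{2}\right) = -74 + 48 \left(5 + \left(\frac{16}{7}\right)^{2}\right) = -74 + 48 \left(5 + \frac{256}{49}\right) = -74 + 48 \cdot \frac{501}{49} = -74 + \frac{24048}{49} = \frac{20422}{49}$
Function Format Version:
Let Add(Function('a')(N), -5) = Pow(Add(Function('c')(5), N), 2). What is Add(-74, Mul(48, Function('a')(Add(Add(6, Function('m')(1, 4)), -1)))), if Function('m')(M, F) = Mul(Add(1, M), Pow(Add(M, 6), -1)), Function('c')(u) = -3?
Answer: Rational(20422, 49) ≈ 416.78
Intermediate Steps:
Function('m')(M, F) = Mul(Pow(Add(6, M), -1), Add(1, M)) (Function('m')(M, F) = Mul(Add(1, M), Pow(Add(6, M), -1)) = Mul(Pow(Add(6, M), -1), Add(1, M)))
Function('a')(N) = Add(5, Pow(Add(-3, N), 2))
Add(-74, Mul(48, Function('a')(Add(Add(6, Function('m')(1, 4)), -1)))) = Add(-74, Mul(48, Add(5, Pow(Add(-3, Add(Add(6, Mul(Pow(Add(6, 1), -1), Add(1, 1))), -1)), 2)))) = Add(-74, Mul(48, Add(5, Pow(Add(-3, Add(Add(6, Mul(Pow(7, -1), 2)), -1)), 2)))) = Add(-74, Mul(48, Add(5, Pow(Add(-3, Add(Add(6, Mul(Rational(1, 7), 2)), -1)), 2)))) = Add(-74, Mul(48, Add(5, Pow(Add(-3, Add(Add(6, Rational(2, 7)), -1)), 2)))) = Add(-74, Mul(48, Add(5, Pow(Add(-3, Add(Rational(44, 7), -1)), 2)))) = Add(-74, Mul(48, Add(5, Pow(Add(-3, Rational(37, 7)), 2)))) = Add(-74, Mul(48, Add(5, Pow(Rational(16, 7), 2)))) = Add(-74, Mul(48, Add(5, Rational(256, 49)))) = Add(-74, Mul(48, Rational(501, 49))) = Add(-74, Rational(24048, 49)) = Rational(20422, 49)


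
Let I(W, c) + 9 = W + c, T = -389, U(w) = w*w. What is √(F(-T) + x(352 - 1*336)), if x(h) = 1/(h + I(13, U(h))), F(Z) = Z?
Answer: √7408185/138 ≈ 19.723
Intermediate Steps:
U(w) = w²
I(W, c) = -9 + W + c (I(W, c) = -9 + (W + c) = -9 + W + c)
x(h) = 1/(4 + h + h²) (x(h) = 1/(h + (-9 + 13 + h²)) = 1/(h + (4 + h²)) = 1/(4 + h + h²))
√(F(-T) + x(352 - 1*336)) = √(-1*(-389) + 1/(4 + (352 - 1*336) + (352 - 1*336)²)) = √(389 + 1/(4 + (352 - 336) + (352 - 336)²)) = √(389 + 1/(4 + 16 + 16²)) = √(389 + 1/(4 + 16 + 256)) = √(389 + 1/276) = √(107365/276) = √7408185/138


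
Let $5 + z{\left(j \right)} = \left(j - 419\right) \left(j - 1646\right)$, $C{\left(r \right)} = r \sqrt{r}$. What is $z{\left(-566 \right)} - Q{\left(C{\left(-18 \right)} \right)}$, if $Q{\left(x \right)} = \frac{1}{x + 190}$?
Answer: $\frac{45681035195}{20966} - \frac{27 i \sqrt{2}}{20966} \approx 2.1788 \cdot 10^{6} - 0.0018212 i$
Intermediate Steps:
$C{\left(r \right)} = r^{\frac{3}{2}}$
$Q{\left(x \right)} = \frac{1}{190 + x}$
$z{\left(j \right)} = -5 + \left(-1646 + j\right) \left(-419 + j\right)$ ($z{\left(j \right)} = -5 + \left(j - 419\right) \left(j - 1646\right) = -5 + \left(-419 + j\right) \left(-1646 + j\right) = -5 + \left(-1646 + j\right) \left(-419 + j\right)$)
$z{\left(-566 \right)} - Q{\left(C{\left(-18 \right)} \right)} = \left(689669 + \left(-566\right)^{2} - -1168790\right) - \frac{1}{190 + \left(-18\right)^{\frac{3}{2}}} = \left(689669 + 320356 + 1168790\right) - \frac{1}{190 - 54 i \sqrt{2}} = 2178815 - \frac{1}{190 - 54 i \sqrt{2}}$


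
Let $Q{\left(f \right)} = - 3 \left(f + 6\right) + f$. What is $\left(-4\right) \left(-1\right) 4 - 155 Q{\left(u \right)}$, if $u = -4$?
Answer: $1566$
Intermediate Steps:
$Q{\left(f \right)} = -18 - 2 f$ ($Q{\left(f \right)} = - 3 \left(6 + f\right) + f = \left(-18 - 3 f\right) + f = -18 - 2 f$)
$\left(-4\right) \left(-1\right) 4 - 155 Q{\left(u \right)} = \left(-4\right) \left(-1\right) 4 - 155 \left(-18 - -8\right) = 4 \cdot 4 - 155 \left(-18 + 8\right) = 16 - -1550 = 16 + 1550 = 1566$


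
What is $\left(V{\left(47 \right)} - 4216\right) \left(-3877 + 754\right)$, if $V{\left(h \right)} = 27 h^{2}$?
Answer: $-173098521$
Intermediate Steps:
$\left(V{\left(47 \right)} - 4216\right) \left(-3877 + 754\right) = \left(27 \cdot 47^{2} - 4216\right) \left(-3877 + 754\right) = \left(27 \cdot 2209 - 4216\right) \left(-3123\right) = \left(59643 - 4216\right) \left(-3123\right) = 55427 \left(-3123\right) = -173098521$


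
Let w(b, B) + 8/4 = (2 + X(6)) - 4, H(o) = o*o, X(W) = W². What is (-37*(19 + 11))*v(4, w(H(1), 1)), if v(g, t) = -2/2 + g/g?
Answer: 0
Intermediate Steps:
H(o) = o²
w(b, B) = 32 (w(b, B) = -2 + ((2 + 6²) - 4) = -2 + ((2 + 36) - 4) = -2 + (38 - 4) = -2 + 34 = 32)
v(g, t) = 0 (v(g, t) = -2*½ + 1 = -1 + 1 = 0)
(-37*(19 + 11))*v(4, w(H(1), 1)) = -37*(19 + 11)*0 = -37*30*0 = -1110*0 = 0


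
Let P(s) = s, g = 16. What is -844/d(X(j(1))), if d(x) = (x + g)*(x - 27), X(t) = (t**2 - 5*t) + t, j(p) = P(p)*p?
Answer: 422/195 ≈ 2.1641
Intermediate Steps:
j(p) = p**2 (j(p) = p*p = p**2)
X(t) = t**2 - 4*t
d(x) = (-27 + x)*(16 + x) (d(x) = (x + 16)*(x - 27) = (16 + x)*(-27 + x) = (-27 + x)*(16 + x))
-844/d(X(j(1))) = -844/(-432 + (1**2*(-4 + 1**2))**2 - 11*1**2*(-4 + 1**2)) = -844/(-432 + (1*(-4 + 1))**2 - 11*(-4 + 1)) = -844/(-432 + (1*(-3))**2 - 11*(-3)) = -844/(-432 + (-3)**2 - 11*(-3)) = -844/(-432 + 9 + 33) = -844/(-390) = -844*(-1/390) = 422/195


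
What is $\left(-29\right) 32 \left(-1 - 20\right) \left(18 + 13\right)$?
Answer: $604128$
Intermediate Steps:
$\left(-29\right) 32 \left(-1 - 20\right) \left(18 + 13\right) = - 928 \left(\left(-21\right) 31\right) = \left(-928\right) \left(-651\right) = 604128$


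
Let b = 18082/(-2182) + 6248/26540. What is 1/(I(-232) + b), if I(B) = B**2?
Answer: 7238785/389562080947 ≈ 1.8582e-5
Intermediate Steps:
b = -58282893/7238785 (b = 18082*(-1/2182) + 6248*(1/26540) = -9041/1091 + 1562/6635 = -58282893/7238785 ≈ -8.0515)
1/(I(-232) + b) = 1/((-232)**2 - 58282893/7238785) = 1/(53824 - 58282893/7238785) = 1/(389562080947/7238785) = 7238785/389562080947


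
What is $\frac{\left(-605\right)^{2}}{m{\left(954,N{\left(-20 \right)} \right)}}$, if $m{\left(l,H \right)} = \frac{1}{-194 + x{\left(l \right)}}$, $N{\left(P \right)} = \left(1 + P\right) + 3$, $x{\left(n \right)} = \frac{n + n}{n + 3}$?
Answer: $- \frac{2038093750}{29} \approx -7.0279 \cdot 10^{7}$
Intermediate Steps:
$x{\left(n \right)} = \frac{2 n}{3 + n}$
$N{\left(P \right)} = 4 + P$
$m{\left(l,H \right)} = \frac{1}{-194 + \frac{2 l}{3 + l}}$
$\frac{\left(-605\right)^{2}}{m{\left(954,N{\left(-20 \right)} \right)}} = \frac{\left(-605\right)^{2}}{\frac{1}{6} \frac{1}{-97 - 30528} \left(3 + 954\right)} = \frac{366025}{\frac{1}{6} \frac{1}{-97 - 30528} \cdot 957} = \frac{366025}{\frac{1}{6} \frac{1}{-30625} \cdot 957} = \frac{366025}{\frac{1}{6} \left(- \frac{1}{30625}\right) 957} = \frac{366025}{- \frac{319}{61250}} = 366025 \left(- \frac{61250}{319}\right) = - \frac{2038093750}{29}$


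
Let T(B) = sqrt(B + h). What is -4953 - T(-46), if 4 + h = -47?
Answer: -4953 - I*sqrt(97) ≈ -4953.0 - 9.8489*I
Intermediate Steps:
h = -51 (h = -4 - 47 = -51)
T(B) = sqrt(-51 + B) (T(B) = sqrt(B - 51) = sqrt(-51 + B))
-4953 - T(-46) = -4953 - sqrt(-51 - 46) = -4953 - sqrt(-97) = -4953 - I*sqrt(97)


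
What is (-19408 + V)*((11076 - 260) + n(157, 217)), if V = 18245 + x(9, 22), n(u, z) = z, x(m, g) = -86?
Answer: -13780217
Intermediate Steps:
V = 18159 (V = 18245 - 86 = 18159)
(-19408 + V)*((11076 - 260) + n(157, 217)) = (-19408 + 18159)*((11076 - 260) + 217) = -1249*(10816 + 217) = -1249*11033 = -13780217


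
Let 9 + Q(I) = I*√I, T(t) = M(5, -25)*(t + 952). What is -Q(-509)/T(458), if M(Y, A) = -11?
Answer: -3/5170 - 509*I*√509/15510 ≈ -0.00058027 - 0.7404*I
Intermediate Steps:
T(t) = -10472 - 11*t (T(t) = -11*(t + 952) = -11*(952 + t) = -10472 - 11*t)
Q(I) = -9 + I^(3/2) (Q(I) = -9 + I*√I = -9 + I^(3/2))
-Q(-509)/T(458) = -(-9 + (-509)^(3/2))/(-10472 - 11*458) = -(-9 - 509*I*√509)/(-10472 - 5038) = -(-9 - 509*I*√509)/(-15510) = -(-9 - 509*I*√509)*(-1)/15510 = -(3/5170 + 509*I*√509/15510) = -3/5170 - 509*I*√509/15510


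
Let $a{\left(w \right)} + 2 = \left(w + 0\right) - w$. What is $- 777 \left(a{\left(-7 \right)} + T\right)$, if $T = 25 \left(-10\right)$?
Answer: $195804$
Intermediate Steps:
$T = -250$
$a{\left(w \right)} = -2$ ($a{\left(w \right)} = -2 + \left(\left(w + 0\right) - w\right) = -2 + \left(w - w\right) = -2 + 0 = -2$)
$- 777 \left(a{\left(-7 \right)} + T\right) = - 777 \left(-2 - 250\right) = \left(-777\right) \left(-252\right) = 195804$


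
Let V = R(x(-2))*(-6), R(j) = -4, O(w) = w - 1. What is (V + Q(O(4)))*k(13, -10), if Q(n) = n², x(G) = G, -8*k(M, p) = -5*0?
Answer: 0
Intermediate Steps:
k(M, p) = 0 (k(M, p) = -(-5)*0/8 = -⅛*0 = 0)
O(w) = -1 + w
V = 24 (V = -4*(-6) = 24)
(V + Q(O(4)))*k(13, -10) = (24 + (-1 + 4)²)*0 = (24 + 3²)*0 = (24 + 9)*0 = 33*0 = 0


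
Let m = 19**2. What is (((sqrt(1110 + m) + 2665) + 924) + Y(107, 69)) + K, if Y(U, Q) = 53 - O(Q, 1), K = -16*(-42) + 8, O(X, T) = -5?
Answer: 4327 + sqrt(1471) ≈ 4365.4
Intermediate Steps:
m = 361
K = 680 (K = 672 + 8 = 680)
Y(U, Q) = 58 (Y(U, Q) = 53 - 1*(-5) = 53 + 5 = 58)
(((sqrt(1110 + m) + 2665) + 924) + Y(107, 69)) + K = (((sqrt(1110 + 361) + 2665) + 924) + 58) + 680 = (((sqrt(1471) + 2665) + 924) + 58) + 680 = (((2665 + sqrt(1471)) + 924) + 58) + 680 = ((3589 + sqrt(1471)) + 58) + 680 = (3647 + sqrt(1471)) + 680 = 4327 + sqrt(1471)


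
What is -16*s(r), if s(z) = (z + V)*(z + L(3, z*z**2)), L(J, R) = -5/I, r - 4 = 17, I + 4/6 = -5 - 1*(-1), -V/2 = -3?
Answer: -66744/7 ≈ -9534.9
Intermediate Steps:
V = 6 (V = -2*(-3) = 6)
I = -14/3 (I = -2/3 + (-5 - 1*(-1)) = -2/3 + (-5 + 1) = -2/3 - 4 = -14/3 ≈ -4.6667)
r = 21 (r = 4 + 17 = 21)
L(J, R) = 15/14 (L(J, R) = -5/(-14/3) = -5*(-3/14) = 15/14)
s(z) = (6 + z)*(15/14 + z) (s(z) = (z + 6)*(z + 15/14) = (6 + z)*(15/14 + z))
-16*s(r) = -16*(45/7 + 21**2 + (99/14)*21) = -16*(45/7 + 441 + 297/2) = -16*8343/14 = -66744/7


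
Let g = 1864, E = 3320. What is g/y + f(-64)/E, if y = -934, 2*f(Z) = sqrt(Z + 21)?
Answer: -932/467 + I*sqrt(43)/6640 ≈ -1.9957 + 0.00098757*I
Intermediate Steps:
f(Z) = sqrt(21 + Z)/2 (f(Z) = sqrt(Z + 21)/2 = sqrt(21 + Z)/2)
g/y + f(-64)/E = 1864/(-934) + (sqrt(21 - 64)/2)/3320 = 1864*(-1/934) + (sqrt(-43)/2)*(1/3320) = -932/467 + ((I*sqrt(43))/2)*(1/3320) = -932/467 + (I*sqrt(43)/2)*(1/3320) = -932/467 + I*sqrt(43)/6640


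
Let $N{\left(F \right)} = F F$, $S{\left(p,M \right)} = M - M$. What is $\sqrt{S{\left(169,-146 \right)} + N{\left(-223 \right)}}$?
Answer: $223$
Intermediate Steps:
$S{\left(p,M \right)} = 0$
$N{\left(F \right)} = F^{2}$
$\sqrt{S{\left(169,-146 \right)} + N{\left(-223 \right)}} = \sqrt{0 + \left(-223\right)^{2}} = \sqrt{0 + 49729} = \sqrt{49729} = 223$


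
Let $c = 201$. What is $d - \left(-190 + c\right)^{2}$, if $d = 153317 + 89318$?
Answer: $242514$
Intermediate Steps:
$d = 242635$
$d - \left(-190 + c\right)^{2} = 242635 - \left(-190 + 201\right)^{2} = 242635 - 11^{2} = 242635 - 121 = 242514$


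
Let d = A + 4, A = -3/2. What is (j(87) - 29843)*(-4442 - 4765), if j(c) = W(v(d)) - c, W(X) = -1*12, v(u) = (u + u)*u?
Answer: 275675994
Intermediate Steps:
A = -3/2 (A = -3*1/2 = -3/2 ≈ -1.5000)
d = 5/2 (d = -3/2 + 4 = 5/2 ≈ 2.5000)
v(u) = 2*u**2 (v(u) = (2*u)*u = 2*u**2)
W(X) = -12
j(c) = -12 - c
(j(87) - 29843)*(-4442 - 4765) = ((-12 - 1*87) - 29843)*(-4442 - 4765) = ((-12 - 87) - 29843)*(-9207) = (-99 - 29843)*(-9207) = -29942*(-9207) = 275675994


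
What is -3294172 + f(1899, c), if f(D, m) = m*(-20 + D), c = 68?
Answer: -3166400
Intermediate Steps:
-3294172 + f(1899, c) = -3294172 + 68*(-20 + 1899) = -3294172 + 68*1879 = -3294172 + 127772 = -3166400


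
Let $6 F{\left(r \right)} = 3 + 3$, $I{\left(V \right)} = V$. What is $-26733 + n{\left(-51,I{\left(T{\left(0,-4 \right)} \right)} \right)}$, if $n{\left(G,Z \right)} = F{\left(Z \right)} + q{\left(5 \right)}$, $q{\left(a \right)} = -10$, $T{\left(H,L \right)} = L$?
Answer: $-26742$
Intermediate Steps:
$F{\left(r \right)} = 1$ ($F{\left(r \right)} = \frac{3 + 3}{6} = \frac{1}{6} \cdot 6 = 1$)
$n{\left(G,Z \right)} = -9$ ($n{\left(G,Z \right)} = 1 - 10 = -9$)
$-26733 + n{\left(-51,I{\left(T{\left(0,-4 \right)} \right)} \right)} = -26733 - 9 = -26742$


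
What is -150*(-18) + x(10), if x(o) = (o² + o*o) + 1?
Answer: 2901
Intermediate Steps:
x(o) = 1 + 2*o² (x(o) = (o² + o²) + 1 = 2*o² + 1 = 1 + 2*o²)
-150*(-18) + x(10) = -150*(-18) + (1 + 2*10²) = 2700 + (1 + 2*100) = 2700 + (1 + 200) = 2700 + 201 = 2901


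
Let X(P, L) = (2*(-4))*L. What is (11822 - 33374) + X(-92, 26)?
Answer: -21760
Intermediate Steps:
X(P, L) = -8*L
(11822 - 33374) + X(-92, 26) = (11822 - 33374) - 8*26 = -21552 - 208 = -21760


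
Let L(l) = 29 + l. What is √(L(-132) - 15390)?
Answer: I*√15493 ≈ 124.47*I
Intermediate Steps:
√(L(-132) - 15390) = √((29 - 132) - 15390) = √(-103 - 15390) = √(-15493) = I*√15493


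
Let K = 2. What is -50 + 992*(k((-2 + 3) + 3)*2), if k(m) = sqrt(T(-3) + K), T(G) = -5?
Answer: -50 + 1984*I*sqrt(3) ≈ -50.0 + 3436.4*I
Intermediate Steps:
k(m) = I*sqrt(3) (k(m) = sqrt(-5 + 2) = sqrt(-3) = I*sqrt(3))
-50 + 992*(k((-2 + 3) + 3)*2) = -50 + 992*((I*sqrt(3))*2) = -50 + 992*(2*I*sqrt(3)) = -50 + 1984*I*sqrt(3)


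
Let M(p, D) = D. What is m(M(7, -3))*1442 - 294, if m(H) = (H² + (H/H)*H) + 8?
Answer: 19894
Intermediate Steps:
m(H) = 8 + H + H² (m(H) = (H² + 1*H) + 8 = (H² + H) + 8 = (H + H²) + 8 = 8 + H + H²)
m(M(7, -3))*1442 - 294 = (8 - 3 + (-3)²)*1442 - 294 = (8 - 3 + 9)*1442 - 294 = 14*1442 - 294 = 20188 - 294 = 19894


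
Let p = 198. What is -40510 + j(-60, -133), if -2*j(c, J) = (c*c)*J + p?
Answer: 198791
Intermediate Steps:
j(c, J) = -99 - J*c²/2 (j(c, J) = -((c*c)*J + 198)/2 = -(c²*J + 198)/2 = -(J*c² + 198)/2 = -(198 + J*c²)/2 = -99 - J*c²/2)
-40510 + j(-60, -133) = -40510 + (-99 - ½*(-133)*(-60)²) = -40510 + (-99 - ½*(-133)*3600) = -40510 + (-99 + 239400) = -40510 + 239301 = 198791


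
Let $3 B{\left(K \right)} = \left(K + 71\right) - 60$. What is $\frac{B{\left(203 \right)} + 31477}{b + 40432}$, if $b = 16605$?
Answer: $\frac{94645}{171111} \approx 0.55312$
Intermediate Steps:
$B{\left(K \right)} = \frac{11}{3} + \frac{K}{3}$ ($B{\left(K \right)} = \frac{\left(K + 71\right) - 60}{3} = \frac{\left(71 + K\right) - 60}{3} = \frac{11 + K}{3} = \frac{11}{3} + \frac{K}{3}$)
$\frac{B{\left(203 \right)} + 31477}{b + 40432} = \frac{\left(\frac{11}{3} + \frac{1}{3} \cdot 203\right) + 31477}{16605 + 40432} = \frac{\left(\frac{11}{3} + \frac{203}{3}\right) + 31477}{57037} = \left(\frac{214}{3} + 31477\right) \frac{1}{57037} = \frac{94645}{3} \cdot \frac{1}{57037} = \frac{94645}{171111}$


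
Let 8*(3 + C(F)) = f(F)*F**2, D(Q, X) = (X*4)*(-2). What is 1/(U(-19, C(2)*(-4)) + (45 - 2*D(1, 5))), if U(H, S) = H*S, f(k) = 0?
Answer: -1/103 ≈ -0.0097087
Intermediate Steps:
D(Q, X) = -8*X (D(Q, X) = (4*X)*(-2) = -8*X)
C(F) = -3 (C(F) = -3 + (0*F**2)/8 = -3 + (1/8)*0 = -3 + 0 = -3)
1/(U(-19, C(2)*(-4)) + (45 - 2*D(1, 5))) = 1/(-(-57)*(-4) + (45 - (-16)*5)) = 1/(-19*12 + (45 - 2*(-40))) = 1/(-228 + (45 + 80)) = 1/(-228 + 125) = 1/(-103) = -1/103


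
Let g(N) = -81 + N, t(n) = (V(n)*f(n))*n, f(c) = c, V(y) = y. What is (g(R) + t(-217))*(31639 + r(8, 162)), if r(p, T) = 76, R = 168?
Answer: -324071037590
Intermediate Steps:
t(n) = n**3 (t(n) = (n*n)*n = n**2*n = n**3)
(g(R) + t(-217))*(31639 + r(8, 162)) = ((-81 + 168) + (-217)**3)*(31639 + 76) = (87 - 10218313)*31715 = -10218226*31715 = -324071037590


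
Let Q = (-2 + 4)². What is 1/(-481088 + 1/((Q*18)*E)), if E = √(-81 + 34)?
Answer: -117216129024/56391273079898113 + 72*I*√47/56391273079898113 ≈ -2.0786e-6 + 8.7533e-15*I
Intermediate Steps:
Q = 4 (Q = 2² = 4)
E = I*√47 (E = √(-47) = I*√47 ≈ 6.8557*I)
1/(-481088 + 1/((Q*18)*E)) = 1/(-481088 + 1/((4*18)*(I*√47))) = 1/(-481088 + 1/(72*(I*√47))) = 1/(-481088 + 1/(72*I*√47)) = 1/(-481088 - I*√47/3384)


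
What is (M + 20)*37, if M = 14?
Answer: 1258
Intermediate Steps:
(M + 20)*37 = (14 + 20)*37 = 34*37 = 1258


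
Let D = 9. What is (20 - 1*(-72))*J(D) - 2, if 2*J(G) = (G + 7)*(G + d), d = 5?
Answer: 10302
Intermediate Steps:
J(G) = (5 + G)*(7 + G)/2 (J(G) = ((G + 7)*(G + 5))/2 = ((7 + G)*(5 + G))/2 = ((5 + G)*(7 + G))/2 = (5 + G)*(7 + G)/2)
(20 - 1*(-72))*J(D) - 2 = (20 - 1*(-72))*(35/2 + (½)*9² + 6*9) - 2 = (20 + 72)*(35/2 + (½)*81 + 54) - 2 = 92*(35/2 + 81/2 + 54) - 2 = 92*112 - 2 = 10304 - 2 = 10302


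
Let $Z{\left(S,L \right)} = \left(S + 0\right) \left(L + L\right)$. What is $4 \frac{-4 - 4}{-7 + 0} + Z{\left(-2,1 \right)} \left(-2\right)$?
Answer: $\frac{88}{7} \approx 12.571$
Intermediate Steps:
$Z{\left(S,L \right)} = 2 L S$ ($Z{\left(S,L \right)} = S 2 L = 2 L S$)
$4 \frac{-4 - 4}{-7 + 0} + Z{\left(-2,1 \right)} \left(-2\right) = 4 \frac{-4 - 4}{-7 + 0} + 2 \cdot 1 \left(-2\right) \left(-2\right) = 4 \left(- \frac{8}{-7}\right) - -8 = 4 \left(\left(-8\right) \left(- \frac{1}{7}\right)\right) + 8 = 4 \cdot \frac{8}{7} + 8 = \frac{32}{7} + 8 = \frac{88}{7}$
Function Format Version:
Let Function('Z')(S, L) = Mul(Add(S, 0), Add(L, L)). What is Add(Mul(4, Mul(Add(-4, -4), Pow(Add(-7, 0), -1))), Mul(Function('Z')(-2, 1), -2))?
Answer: Rational(88, 7) ≈ 12.571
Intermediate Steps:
Function('Z')(S, L) = Mul(2, L, S) (Function('Z')(S, L) = Mul(S, Mul(2, L)) = Mul(2, L, S))
Add(Mul(4, Mul(Add(-4, -4), Pow(Add(-7, 0), -1))), Mul(Function('Z')(-2, 1), -2)) = Add(Mul(4, Mul(Add(-4, -4), Pow(Add(-7, 0), -1))), Mul(Mul(2, 1, -2), -2)) = Add(Mul(4, Mul(-8, Pow(-7, -1))), Mul(-4, -2)) = Add(Mul(4, Mul(-8, Rational(-1, 7))), 8) = Add(Mul(4, Rational(8, 7)), 8) = Add(Rational(32, 7), 8) = Rational(88, 7)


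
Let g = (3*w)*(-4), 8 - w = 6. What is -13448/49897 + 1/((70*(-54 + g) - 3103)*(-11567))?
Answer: -32487815271/120541684957 ≈ -0.26952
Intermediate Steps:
w = 2 (w = 8 - 1*6 = 8 - 6 = 2)
g = -24 (g = (3*2)*(-4) = 6*(-4) = -24)
-13448/49897 + 1/((70*(-54 + g) - 3103)*(-11567)) = -13448/49897 + 1/((70*(-54 - 24) - 3103)*(-11567)) = -13448*1/49897 - 1/11567/(70*(-78) - 3103) = -328/1217 - 1/11567/(-5460 - 3103) = -328/1217 - 1/11567/(-8563) = -328/1217 - 1/8563*(-1/11567) = -328/1217 + 1/99048221 = -32487815271/120541684957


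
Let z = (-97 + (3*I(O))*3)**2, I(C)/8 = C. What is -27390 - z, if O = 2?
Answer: -29599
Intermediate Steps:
I(C) = 8*C
z = 2209 (z = (-97 + (3*(8*2))*3)**2 = (-97 + (3*16)*3)**2 = (-97 + 48*3)**2 = (-97 + 144)**2 = 47**2 = 2209)
-27390 - z = -27390 - 1*2209 = -27390 - 2209 = -29599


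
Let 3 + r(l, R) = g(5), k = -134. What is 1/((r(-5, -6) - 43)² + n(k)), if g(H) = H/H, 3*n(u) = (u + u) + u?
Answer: 1/1891 ≈ 0.00052882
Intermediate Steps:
n(u) = u (n(u) = ((u + u) + u)/3 = (2*u + u)/3 = (3*u)/3 = u)
g(H) = 1
r(l, R) = -2 (r(l, R) = -3 + 1 = -2)
1/((r(-5, -6) - 43)² + n(k)) = 1/((-2 - 43)² - 134) = 1/((-45)² - 134) = 1/(2025 - 134) = 1/1891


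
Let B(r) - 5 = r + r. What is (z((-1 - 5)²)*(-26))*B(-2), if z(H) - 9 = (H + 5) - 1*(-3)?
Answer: -1378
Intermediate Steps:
B(r) = 5 + 2*r (B(r) = 5 + (r + r) = 5 + 2*r)
z(H) = 17 + H (z(H) = 9 + ((H + 5) - 1*(-3)) = 9 + ((5 + H) + 3) = 9 + (8 + H) = 17 + H)
(z((-1 - 5)²)*(-26))*B(-2) = ((17 + (-1 - 5)²)*(-26))*(5 + 2*(-2)) = ((17 + (-6)²)*(-26))*(5 - 4) = ((17 + 36)*(-26))*1 = (53*(-26))*1 = -1378*1 = -1378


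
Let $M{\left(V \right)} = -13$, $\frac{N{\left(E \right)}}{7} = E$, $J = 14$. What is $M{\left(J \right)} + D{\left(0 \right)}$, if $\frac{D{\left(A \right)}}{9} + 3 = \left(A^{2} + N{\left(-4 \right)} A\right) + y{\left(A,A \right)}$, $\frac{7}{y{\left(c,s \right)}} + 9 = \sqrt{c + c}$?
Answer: $-47$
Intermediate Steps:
$y{\left(c,s \right)} = \frac{7}{-9 + \sqrt{2} \sqrt{c}}$ ($y{\left(c,s \right)} = \frac{7}{-9 + \sqrt{c + c}} = \frac{7}{-9 + \sqrt{2 c}} = \frac{7}{-9 + \sqrt{2} \sqrt{c}}$)
$N{\left(E \right)} = 7 E$
$D{\left(A \right)} = -27 - 252 A + 9 A^{2} + \frac{63}{-9 + \sqrt{2} \sqrt{A}}$ ($D{\left(A \right)} = -27 + 9 \left(\left(A^{2} + 7 \left(-4\right) A\right) + \frac{7}{-9 + \sqrt{2} \sqrt{A}}\right) = -27 + 9 \left(\left(A^{2} - 28 A\right) + \frac{7}{-9 + \sqrt{2} \sqrt{A}}\right) = -27 + 9 \left(A^{2} - 28 A + \frac{7}{-9 + \sqrt{2} \sqrt{A}}\right) = -27 + \left(- 252 A + 9 A^{2} + \frac{63}{-9 + \sqrt{2} \sqrt{A}}\right) = -27 - 252 A + 9 A^{2} + \frac{63}{-9 + \sqrt{2} \sqrt{A}}$)
$M{\left(J \right)} + D{\left(0 \right)} = -13 + \frac{9 \left(7 + \left(-9 + \sqrt{2} \sqrt{0}\right) \left(-3 + 0^{2} - 0\right)\right)}{-9 + \sqrt{2} \sqrt{0}} = -13 + \frac{9 \left(7 + \left(-9 + \sqrt{2} \cdot 0\right) \left(-3 + 0 + 0\right)\right)}{-9 + \sqrt{2} \cdot 0} = -13 + \frac{9 \left(7 + \left(-9 + 0\right) \left(-3\right)\right)}{-9 + 0} = -13 + \frac{9 \left(7 - -27\right)}{-9} = -13 + 9 \left(- \frac{1}{9}\right) \left(7 + 27\right) = -13 + 9 \left(- \frac{1}{9}\right) 34 = -13 - 34 = -47$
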